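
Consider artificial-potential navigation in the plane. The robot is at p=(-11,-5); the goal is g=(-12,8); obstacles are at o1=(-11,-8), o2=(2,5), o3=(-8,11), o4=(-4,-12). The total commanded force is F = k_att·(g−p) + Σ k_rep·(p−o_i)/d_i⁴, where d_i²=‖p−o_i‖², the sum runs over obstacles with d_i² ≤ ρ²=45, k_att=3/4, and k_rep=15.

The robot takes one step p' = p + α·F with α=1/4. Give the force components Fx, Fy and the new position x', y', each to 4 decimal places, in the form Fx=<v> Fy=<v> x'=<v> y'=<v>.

F_att = 3/4·(g−p) = 3/4·(-1,13) = (-0.7500,9.7500)
o1: d²=9 ≤ ρ²=45; F_rep = 15·(0,3)/9² = (0.0000,0.5556)
o2: d²=269 > ρ²=45 → inactive
o3: d²=265 > ρ²=45 → inactive
o4: d²=98 > ρ²=45 → inactive
F = F_att + ΣF_rep = (-0.7500,10.3056)
p' = p + 1/4·F = (-11.1875,-2.4236)

Fx=-0.7500 Fy=10.3056 x'=-11.1875 y'=-2.4236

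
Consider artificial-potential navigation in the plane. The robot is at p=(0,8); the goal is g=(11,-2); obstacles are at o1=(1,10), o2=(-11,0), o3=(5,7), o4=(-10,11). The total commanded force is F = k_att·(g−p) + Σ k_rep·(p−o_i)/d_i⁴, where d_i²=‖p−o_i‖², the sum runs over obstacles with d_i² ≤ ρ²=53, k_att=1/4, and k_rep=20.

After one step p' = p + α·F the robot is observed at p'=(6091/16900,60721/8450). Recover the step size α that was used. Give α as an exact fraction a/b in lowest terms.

α = 1/5

F_att = 1/4·(g−p) = 1/4·(11,-10) = (2.7500,-2.5000)
o1: d²=5 ≤ ρ²=53; F_rep = 20·(-1,-2)/5² = (-0.8000,-1.6000)
o2: d²=185 > ρ²=53 → inactive
o3: d²=26 ≤ ρ²=53; F_rep = 20·(-5,1)/26² = (-0.1479,0.0296)
o4: d²=109 > ρ²=53 → inactive
F = F_att + ΣF_rep = (1.8021,-4.0704)
Δp = p'−p = (0.3604,-0.8141); α = Δx/Fx = (6091/16900) / (6091/3380) = 1/5
check: Δy/Fy = (-6879/8450) / (-6879/1690) = 1/5 ✓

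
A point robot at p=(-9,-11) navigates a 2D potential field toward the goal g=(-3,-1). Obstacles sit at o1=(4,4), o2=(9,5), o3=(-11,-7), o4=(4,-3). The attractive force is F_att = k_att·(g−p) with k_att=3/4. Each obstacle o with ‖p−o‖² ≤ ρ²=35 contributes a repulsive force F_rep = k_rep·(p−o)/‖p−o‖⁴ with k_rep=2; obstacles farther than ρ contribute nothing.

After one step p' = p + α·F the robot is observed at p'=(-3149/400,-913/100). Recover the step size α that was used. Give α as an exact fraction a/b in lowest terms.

α = 1/4

F_att = 3/4·(g−p) = 3/4·(6,10) = (4.5000,7.5000)
o1: d²=394 > ρ²=35 → inactive
o2: d²=580 > ρ²=35 → inactive
o3: d²=20 ≤ ρ²=35; F_rep = 2·(2,-4)/20² = (0.0100,-0.0200)
o4: d²=233 > ρ²=35 → inactive
F = F_att + ΣF_rep = (4.5100,7.4800)
Δp = p'−p = (1.1275,1.8700); α = Δx/Fx = (451/400) / (451/100) = 1/4
check: Δy/Fy = (187/100) / (187/25) = 1/4 ✓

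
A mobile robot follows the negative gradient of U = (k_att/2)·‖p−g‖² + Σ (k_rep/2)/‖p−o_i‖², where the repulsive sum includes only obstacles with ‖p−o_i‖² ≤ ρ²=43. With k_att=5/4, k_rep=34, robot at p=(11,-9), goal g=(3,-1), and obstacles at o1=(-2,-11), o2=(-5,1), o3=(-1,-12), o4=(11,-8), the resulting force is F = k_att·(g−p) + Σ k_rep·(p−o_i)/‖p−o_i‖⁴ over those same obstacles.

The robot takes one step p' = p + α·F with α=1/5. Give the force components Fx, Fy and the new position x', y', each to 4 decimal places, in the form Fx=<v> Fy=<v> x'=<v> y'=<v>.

Fx=-10.0000 Fy=-24.0000 x'=9.0000 y'=-13.8000

F_att = 5/4·(g−p) = 5/4·(-8,8) = (-10.0000,10.0000)
o1: d²=173 > ρ²=43 → inactive
o2: d²=356 > ρ²=43 → inactive
o3: d²=153 > ρ²=43 → inactive
o4: d²=1 ≤ ρ²=43; F_rep = 34·(0,-1)/1² = (0.0000,-34.0000)
F = F_att + ΣF_rep = (-10.0000,-24.0000)
p' = p + 1/5·F = (9.0000,-13.8000)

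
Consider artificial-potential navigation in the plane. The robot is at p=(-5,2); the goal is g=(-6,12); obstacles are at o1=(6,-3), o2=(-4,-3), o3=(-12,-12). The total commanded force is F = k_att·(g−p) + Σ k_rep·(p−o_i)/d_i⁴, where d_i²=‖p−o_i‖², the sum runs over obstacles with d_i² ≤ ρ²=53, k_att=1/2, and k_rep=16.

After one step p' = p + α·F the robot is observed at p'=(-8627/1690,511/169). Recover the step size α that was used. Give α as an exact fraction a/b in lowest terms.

F_att = 1/2·(g−p) = 1/2·(-1,10) = (-0.5000,5.0000)
o1: d²=146 > ρ²=53 → inactive
o2: d²=26 ≤ ρ²=53; F_rep = 16·(-1,5)/26² = (-0.0237,0.1183)
o3: d²=245 > ρ²=53 → inactive
F = F_att + ΣF_rep = (-0.5237,5.1183)
Δp = p'−p = (-0.1047,1.0237); α = Δx/Fx = (-177/1690) / (-177/338) = 1/5
check: Δy/Fy = (173/169) / (865/169) = 1/5 ✓

α = 1/5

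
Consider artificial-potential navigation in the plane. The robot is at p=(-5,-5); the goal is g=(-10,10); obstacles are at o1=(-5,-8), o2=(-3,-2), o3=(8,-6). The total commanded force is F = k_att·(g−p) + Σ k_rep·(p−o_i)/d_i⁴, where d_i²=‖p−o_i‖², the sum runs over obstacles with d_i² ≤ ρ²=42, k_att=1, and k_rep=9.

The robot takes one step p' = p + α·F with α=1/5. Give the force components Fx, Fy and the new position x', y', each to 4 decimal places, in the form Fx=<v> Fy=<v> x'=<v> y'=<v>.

F_att = 1·(g−p) = 1·(-5,15) = (-5.0000,15.0000)
o1: d²=9 ≤ ρ²=42; F_rep = 9·(0,3)/9² = (0.0000,0.3333)
o2: d²=13 ≤ ρ²=42; F_rep = 9·(-2,-3)/13² = (-0.1065,-0.1598)
o3: d²=170 > ρ²=42 → inactive
F = F_att + ΣF_rep = (-5.1065,15.1736)
p' = p + 1/5·F = (-6.0213,-1.9653)

Fx=-5.1065 Fy=15.1736 x'=-6.0213 y'=-1.9653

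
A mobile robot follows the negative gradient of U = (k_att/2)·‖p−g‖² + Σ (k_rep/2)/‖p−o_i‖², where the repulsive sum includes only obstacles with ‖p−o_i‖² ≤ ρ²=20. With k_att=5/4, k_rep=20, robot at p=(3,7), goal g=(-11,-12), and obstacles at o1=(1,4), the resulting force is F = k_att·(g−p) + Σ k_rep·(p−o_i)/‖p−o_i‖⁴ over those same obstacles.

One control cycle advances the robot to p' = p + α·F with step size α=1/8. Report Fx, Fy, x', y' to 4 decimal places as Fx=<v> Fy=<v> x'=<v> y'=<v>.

Fx=-17.2633 Fy=-23.3950 x'=0.8421 y'=4.0756

F_att = 5/4·(g−p) = 5/4·(-14,-19) = (-17.5000,-23.7500)
o1: d²=13 ≤ ρ²=20; F_rep = 20·(2,3)/13² = (0.2367,0.3550)
F = F_att + ΣF_rep = (-17.2633,-23.3950)
p' = p + 1/8·F = (0.8421,4.0756)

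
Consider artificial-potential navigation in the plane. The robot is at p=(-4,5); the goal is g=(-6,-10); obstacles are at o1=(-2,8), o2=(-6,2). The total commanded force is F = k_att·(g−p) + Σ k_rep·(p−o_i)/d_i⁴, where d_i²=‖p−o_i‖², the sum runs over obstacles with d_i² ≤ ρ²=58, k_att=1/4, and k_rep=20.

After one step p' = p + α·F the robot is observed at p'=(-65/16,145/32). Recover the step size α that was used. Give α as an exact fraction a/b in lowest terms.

F_att = 1/4·(g−p) = 1/4·(-2,-15) = (-0.5000,-3.7500)
o1: d²=13 ≤ ρ²=58; F_rep = 20·(-2,-3)/13² = (-0.2367,-0.3550)
o2: d²=13 ≤ ρ²=58; F_rep = 20·(2,3)/13² = (0.2367,0.3550)
F = F_att + ΣF_rep = (-0.5000,-3.7500)
Δp = p'−p = (-0.0625,-0.4688); α = Δx/Fx = (-1/16) / (-1/2) = 1/8
check: Δy/Fy = (-15/32) / (-15/4) = 1/8 ✓

α = 1/8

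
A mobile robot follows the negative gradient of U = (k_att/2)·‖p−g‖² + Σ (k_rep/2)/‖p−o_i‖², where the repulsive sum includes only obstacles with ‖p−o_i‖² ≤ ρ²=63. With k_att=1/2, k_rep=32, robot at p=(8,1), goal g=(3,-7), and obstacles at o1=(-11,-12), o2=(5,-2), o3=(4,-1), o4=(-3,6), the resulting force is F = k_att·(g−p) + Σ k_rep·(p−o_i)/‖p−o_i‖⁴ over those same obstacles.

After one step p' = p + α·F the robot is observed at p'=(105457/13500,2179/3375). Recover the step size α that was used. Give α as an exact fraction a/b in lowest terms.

α = 1/10

F_att = 1/2·(g−p) = 1/2·(-5,-8) = (-2.5000,-4.0000)
o1: d²=530 > ρ²=63 → inactive
o2: d²=18 ≤ ρ²=63; F_rep = 32·(3,3)/18² = (0.2963,0.2963)
o3: d²=20 ≤ ρ²=63; F_rep = 32·(4,2)/20² = (0.3200,0.1600)
o4: d²=146 > ρ²=63 → inactive
F = F_att + ΣF_rep = (-1.8837,-3.5437)
Δp = p'−p = (-0.1884,-0.3544); α = Δx/Fx = (-2543/13500) / (-2543/1350) = 1/10
check: Δy/Fy = (-1196/3375) / (-2392/675) = 1/10 ✓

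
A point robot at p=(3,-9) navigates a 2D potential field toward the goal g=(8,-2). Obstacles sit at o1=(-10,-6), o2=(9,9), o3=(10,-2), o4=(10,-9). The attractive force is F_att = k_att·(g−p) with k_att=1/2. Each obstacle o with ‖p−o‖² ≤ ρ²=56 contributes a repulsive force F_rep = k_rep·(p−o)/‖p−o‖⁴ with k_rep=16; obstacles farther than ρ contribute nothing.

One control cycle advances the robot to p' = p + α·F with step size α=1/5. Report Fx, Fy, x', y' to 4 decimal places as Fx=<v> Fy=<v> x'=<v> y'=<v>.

Fx=2.4534 Fy=3.5000 x'=3.4907 y'=-8.3000

F_att = 1/2·(g−p) = 1/2·(5,7) = (2.5000,3.5000)
o1: d²=178 > ρ²=56 → inactive
o2: d²=360 > ρ²=56 → inactive
o3: d²=98 > ρ²=56 → inactive
o4: d²=49 ≤ ρ²=56; F_rep = 16·(-7,0)/49² = (-0.0466,0.0000)
F = F_att + ΣF_rep = (2.4534,3.5000)
p' = p + 1/5·F = (3.4907,-8.3000)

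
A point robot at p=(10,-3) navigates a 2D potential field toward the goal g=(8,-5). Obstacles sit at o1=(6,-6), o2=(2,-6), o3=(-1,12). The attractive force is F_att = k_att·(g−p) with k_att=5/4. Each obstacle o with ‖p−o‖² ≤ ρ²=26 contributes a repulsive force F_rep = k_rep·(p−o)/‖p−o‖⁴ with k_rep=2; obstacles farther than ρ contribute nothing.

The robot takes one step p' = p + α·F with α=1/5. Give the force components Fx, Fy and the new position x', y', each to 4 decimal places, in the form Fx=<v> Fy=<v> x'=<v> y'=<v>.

F_att = 5/4·(g−p) = 5/4·(-2,-2) = (-2.5000,-2.5000)
o1: d²=25 ≤ ρ²=26; F_rep = 2·(4,3)/25² = (0.0128,0.0096)
o2: d²=73 > ρ²=26 → inactive
o3: d²=346 > ρ²=26 → inactive
F = F_att + ΣF_rep = (-2.4872,-2.4904)
p' = p + 1/5·F = (9.5026,-3.4981)

Fx=-2.4872 Fy=-2.4904 x'=9.5026 y'=-3.4981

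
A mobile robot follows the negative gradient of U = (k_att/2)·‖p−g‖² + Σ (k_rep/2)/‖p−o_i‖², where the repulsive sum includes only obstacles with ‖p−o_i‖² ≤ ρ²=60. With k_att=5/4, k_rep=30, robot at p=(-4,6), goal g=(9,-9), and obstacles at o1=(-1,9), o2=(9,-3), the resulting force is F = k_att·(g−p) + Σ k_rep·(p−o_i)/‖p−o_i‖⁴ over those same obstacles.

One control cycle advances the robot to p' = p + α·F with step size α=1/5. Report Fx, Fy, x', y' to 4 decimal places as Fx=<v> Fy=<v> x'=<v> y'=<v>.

F_att = 5/4·(g−p) = 5/4·(13,-15) = (16.2500,-18.7500)
o1: d²=18 ≤ ρ²=60; F_rep = 30·(-3,-3)/18² = (-0.2778,-0.2778)
o2: d²=250 > ρ²=60 → inactive
F = F_att + ΣF_rep = (15.9722,-19.0278)
p' = p + 1/5·F = (-0.8056,2.1944)

Fx=15.9722 Fy=-19.0278 x'=-0.8056 y'=2.1944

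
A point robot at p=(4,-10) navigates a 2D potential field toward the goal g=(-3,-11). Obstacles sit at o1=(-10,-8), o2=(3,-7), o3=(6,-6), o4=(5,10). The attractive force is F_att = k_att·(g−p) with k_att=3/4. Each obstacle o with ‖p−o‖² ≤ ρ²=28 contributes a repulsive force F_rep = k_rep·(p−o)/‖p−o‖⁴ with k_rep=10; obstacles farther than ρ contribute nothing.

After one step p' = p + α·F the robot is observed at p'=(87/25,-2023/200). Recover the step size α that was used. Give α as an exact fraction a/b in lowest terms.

α = 1/10

F_att = 3/4·(g−p) = 3/4·(-7,-1) = (-5.2500,-0.7500)
o1: d²=200 > ρ²=28 → inactive
o2: d²=10 ≤ ρ²=28; F_rep = 10·(1,-3)/10² = (0.1000,-0.3000)
o3: d²=20 ≤ ρ²=28; F_rep = 10·(-2,-4)/20² = (-0.0500,-0.1000)
o4: d²=401 > ρ²=28 → inactive
F = F_att + ΣF_rep = (-5.2000,-1.1500)
Δp = p'−p = (-0.5200,-0.1150); α = Δx/Fx = (-13/25) / (-26/5) = 1/10
check: Δy/Fy = (-23/200) / (-23/20) = 1/10 ✓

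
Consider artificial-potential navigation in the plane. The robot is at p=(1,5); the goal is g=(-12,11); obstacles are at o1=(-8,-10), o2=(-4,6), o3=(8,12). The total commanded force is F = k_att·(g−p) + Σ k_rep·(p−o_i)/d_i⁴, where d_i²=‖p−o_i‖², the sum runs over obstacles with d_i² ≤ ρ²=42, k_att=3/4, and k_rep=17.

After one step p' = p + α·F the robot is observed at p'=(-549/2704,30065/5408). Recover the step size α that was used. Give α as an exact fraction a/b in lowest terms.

α = 1/8

F_att = 3/4·(g−p) = 3/4·(-13,6) = (-9.7500,4.5000)
o1: d²=306 > ρ²=42 → inactive
o2: d²=26 ≤ ρ²=42; F_rep = 17·(5,-1)/26² = (0.1257,-0.0251)
o3: d²=98 > ρ²=42 → inactive
F = F_att + ΣF_rep = (-9.6243,4.4749)
Δp = p'−p = (-1.2030,0.5594); α = Δx/Fx = (-3253/2704) / (-3253/338) = 1/8
check: Δy/Fy = (3025/5408) / (3025/676) = 1/8 ✓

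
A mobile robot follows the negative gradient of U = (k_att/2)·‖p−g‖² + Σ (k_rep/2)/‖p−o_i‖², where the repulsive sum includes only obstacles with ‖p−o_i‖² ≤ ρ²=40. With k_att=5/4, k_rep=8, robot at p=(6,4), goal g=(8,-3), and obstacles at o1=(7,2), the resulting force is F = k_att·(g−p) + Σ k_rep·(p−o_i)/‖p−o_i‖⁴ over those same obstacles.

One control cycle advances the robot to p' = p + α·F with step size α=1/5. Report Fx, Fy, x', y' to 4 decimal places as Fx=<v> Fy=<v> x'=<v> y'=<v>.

F_att = 5/4·(g−p) = 5/4·(2,-7) = (2.5000,-8.7500)
o1: d²=5 ≤ ρ²=40; F_rep = 8·(-1,2)/5² = (-0.3200,0.6400)
F = F_att + ΣF_rep = (2.1800,-8.1100)
p' = p + 1/5·F = (6.4360,2.3780)

Fx=2.1800 Fy=-8.1100 x'=6.4360 y'=2.3780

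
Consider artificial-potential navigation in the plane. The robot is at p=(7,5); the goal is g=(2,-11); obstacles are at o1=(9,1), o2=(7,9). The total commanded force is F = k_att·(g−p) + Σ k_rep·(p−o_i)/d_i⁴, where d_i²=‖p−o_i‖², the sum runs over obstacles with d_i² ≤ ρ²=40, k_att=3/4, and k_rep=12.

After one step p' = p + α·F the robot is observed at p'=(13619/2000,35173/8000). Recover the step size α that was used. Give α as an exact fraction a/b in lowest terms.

F_att = 3/4·(g−p) = 3/4·(-5,-16) = (-3.7500,-12.0000)
o1: d²=20 ≤ ρ²=40; F_rep = 12·(-2,4)/20² = (-0.0600,0.1200)
o2: d²=16 ≤ ρ²=40; F_rep = 12·(0,-4)/16² = (0.0000,-0.1875)
F = F_att + ΣF_rep = (-3.8100,-12.0675)
Δp = p'−p = (-0.1905,-0.6034); α = Δx/Fx = (-381/2000) / (-381/100) = 1/20
check: Δy/Fy = (-4827/8000) / (-4827/400) = 1/20 ✓

α = 1/20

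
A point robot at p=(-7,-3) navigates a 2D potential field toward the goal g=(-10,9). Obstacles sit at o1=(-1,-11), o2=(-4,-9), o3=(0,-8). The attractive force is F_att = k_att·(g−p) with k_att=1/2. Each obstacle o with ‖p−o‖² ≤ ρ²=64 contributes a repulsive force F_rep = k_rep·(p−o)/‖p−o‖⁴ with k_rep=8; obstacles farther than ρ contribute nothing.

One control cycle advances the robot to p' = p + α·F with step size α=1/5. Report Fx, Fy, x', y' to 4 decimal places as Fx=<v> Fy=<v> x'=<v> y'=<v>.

Fx=-1.5119 Fy=6.0237 x'=-7.3024 y'=-1.7953

F_att = 1/2·(g−p) = 1/2·(-3,12) = (-1.5000,6.0000)
o1: d²=100 > ρ²=64 → inactive
o2: d²=45 ≤ ρ²=64; F_rep = 8·(-3,6)/45² = (-0.0119,0.0237)
o3: d²=74 > ρ²=64 → inactive
F = F_att + ΣF_rep = (-1.5119,6.0237)
p' = p + 1/5·F = (-7.3024,-1.7953)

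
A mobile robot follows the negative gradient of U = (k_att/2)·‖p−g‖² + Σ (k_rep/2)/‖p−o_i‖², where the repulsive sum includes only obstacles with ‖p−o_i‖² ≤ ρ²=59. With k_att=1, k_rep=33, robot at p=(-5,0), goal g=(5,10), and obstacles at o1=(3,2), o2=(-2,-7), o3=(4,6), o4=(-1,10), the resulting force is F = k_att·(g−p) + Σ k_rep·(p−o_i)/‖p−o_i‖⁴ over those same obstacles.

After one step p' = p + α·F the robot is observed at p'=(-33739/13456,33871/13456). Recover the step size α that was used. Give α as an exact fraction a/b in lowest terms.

F_att = 1·(g−p) = 1·(10,10) = (10.0000,10.0000)
o1: d²=68 > ρ²=59 → inactive
o2: d²=58 ≤ ρ²=59; F_rep = 33·(-3,7)/58² = (-0.0294,0.0687)
o3: d²=117 > ρ²=59 → inactive
o4: d²=116 > ρ²=59 → inactive
F = F_att + ΣF_rep = (9.9706,10.0687)
Δp = p'−p = (2.4926,2.5172); α = Δx/Fx = (33541/13456) / (33541/3364) = 1/4
check: Δy/Fy = (33871/13456) / (33871/3364) = 1/4 ✓

α = 1/4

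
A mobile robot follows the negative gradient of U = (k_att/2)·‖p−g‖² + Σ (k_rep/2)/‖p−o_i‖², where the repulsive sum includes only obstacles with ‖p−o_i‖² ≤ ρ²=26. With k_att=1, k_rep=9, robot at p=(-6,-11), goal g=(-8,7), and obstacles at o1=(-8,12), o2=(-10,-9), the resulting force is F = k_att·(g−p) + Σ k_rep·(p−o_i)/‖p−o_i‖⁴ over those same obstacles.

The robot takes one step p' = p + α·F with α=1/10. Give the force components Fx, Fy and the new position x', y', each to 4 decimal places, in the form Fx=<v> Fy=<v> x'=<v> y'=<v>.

F_att = 1·(g−p) = 1·(-2,18) = (-2.0000,18.0000)
o1: d²=533 > ρ²=26 → inactive
o2: d²=20 ≤ ρ²=26; F_rep = 9·(4,-2)/20² = (0.0900,-0.0450)
F = F_att + ΣF_rep = (-1.9100,17.9550)
p' = p + 1/10·F = (-6.1910,-9.2045)

Fx=-1.9100 Fy=17.9550 x'=-6.1910 y'=-9.2045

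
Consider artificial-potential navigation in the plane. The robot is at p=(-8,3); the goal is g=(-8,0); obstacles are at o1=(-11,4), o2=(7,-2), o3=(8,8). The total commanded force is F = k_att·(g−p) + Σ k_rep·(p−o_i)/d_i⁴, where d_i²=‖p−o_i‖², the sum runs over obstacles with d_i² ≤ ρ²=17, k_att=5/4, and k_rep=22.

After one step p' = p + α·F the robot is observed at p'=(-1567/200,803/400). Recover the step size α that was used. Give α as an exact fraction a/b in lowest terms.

α = 1/4

F_att = 5/4·(g−p) = 5/4·(0,-3) = (0.0000,-3.7500)
o1: d²=10 ≤ ρ²=17; F_rep = 22·(3,-1)/10² = (0.6600,-0.2200)
o2: d²=250 > ρ²=17 → inactive
o3: d²=281 > ρ²=17 → inactive
F = F_att + ΣF_rep = (0.6600,-3.9700)
Δp = p'−p = (0.1650,-0.9925); α = Δx/Fx = (33/200) / (33/50) = 1/4
check: Δy/Fy = (-397/400) / (-397/100) = 1/4 ✓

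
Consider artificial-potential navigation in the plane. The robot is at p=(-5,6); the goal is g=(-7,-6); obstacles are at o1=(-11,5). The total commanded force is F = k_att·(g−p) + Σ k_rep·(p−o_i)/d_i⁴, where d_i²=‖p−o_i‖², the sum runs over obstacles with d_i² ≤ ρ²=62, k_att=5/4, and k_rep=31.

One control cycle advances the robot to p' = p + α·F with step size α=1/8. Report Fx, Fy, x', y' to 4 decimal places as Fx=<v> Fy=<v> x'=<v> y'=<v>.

F_att = 5/4·(g−p) = 5/4·(-2,-12) = (-2.5000,-15.0000)
o1: d²=37 ≤ ρ²=62; F_rep = 31·(6,1)/37² = (0.1359,0.0226)
F = F_att + ΣF_rep = (-2.3641,-14.9774)
p' = p + 1/8·F = (-5.2955,4.1278)

Fx=-2.3641 Fy=-14.9774 x'=-5.2955 y'=4.1278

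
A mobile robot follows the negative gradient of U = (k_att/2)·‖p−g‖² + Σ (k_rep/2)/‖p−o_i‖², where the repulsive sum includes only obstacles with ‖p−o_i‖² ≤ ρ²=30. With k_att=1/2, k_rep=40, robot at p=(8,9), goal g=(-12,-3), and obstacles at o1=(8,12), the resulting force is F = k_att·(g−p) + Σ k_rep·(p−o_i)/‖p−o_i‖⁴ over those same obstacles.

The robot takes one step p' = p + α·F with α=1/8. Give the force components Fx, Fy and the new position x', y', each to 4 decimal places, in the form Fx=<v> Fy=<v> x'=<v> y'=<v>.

Fx=-10.0000 Fy=-7.4815 x'=6.7500 y'=8.0648

F_att = 1/2·(g−p) = 1/2·(-20,-12) = (-10.0000,-6.0000)
o1: d²=9 ≤ ρ²=30; F_rep = 40·(0,-3)/9² = (0.0000,-1.4815)
F = F_att + ΣF_rep = (-10.0000,-7.4815)
p' = p + 1/8·F = (6.7500,8.0648)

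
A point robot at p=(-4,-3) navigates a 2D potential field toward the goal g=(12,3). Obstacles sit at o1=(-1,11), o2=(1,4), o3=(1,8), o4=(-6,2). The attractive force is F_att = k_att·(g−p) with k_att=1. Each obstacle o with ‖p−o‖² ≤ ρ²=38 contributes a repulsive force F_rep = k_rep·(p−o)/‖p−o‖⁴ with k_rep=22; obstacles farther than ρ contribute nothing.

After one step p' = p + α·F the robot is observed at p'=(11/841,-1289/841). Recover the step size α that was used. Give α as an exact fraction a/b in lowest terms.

α = 1/4

F_att = 1·(g−p) = 1·(16,6) = (16.0000,6.0000)
o1: d²=205 > ρ²=38 → inactive
o2: d²=74 > ρ²=38 → inactive
o3: d²=146 > ρ²=38 → inactive
o4: d²=29 ≤ ρ²=38; F_rep = 22·(2,-5)/29² = (0.0523,-0.1308)
F = F_att + ΣF_rep = (16.0523,5.8692)
Δp = p'−p = (4.0131,1.4673); α = Δx/Fx = (3375/841) / (13500/841) = 1/4
check: Δy/Fy = (1234/841) / (4936/841) = 1/4 ✓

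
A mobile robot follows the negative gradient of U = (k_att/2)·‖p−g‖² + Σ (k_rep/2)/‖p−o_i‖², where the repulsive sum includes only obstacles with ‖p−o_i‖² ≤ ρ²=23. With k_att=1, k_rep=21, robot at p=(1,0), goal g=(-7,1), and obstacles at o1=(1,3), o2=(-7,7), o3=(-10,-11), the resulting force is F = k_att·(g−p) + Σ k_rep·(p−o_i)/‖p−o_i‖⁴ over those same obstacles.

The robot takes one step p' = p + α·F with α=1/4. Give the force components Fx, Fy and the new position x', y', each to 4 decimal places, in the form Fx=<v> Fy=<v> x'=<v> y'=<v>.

F_att = 1·(g−p) = 1·(-8,1) = (-8.0000,1.0000)
o1: d²=9 ≤ ρ²=23; F_rep = 21·(0,-3)/9² = (0.0000,-0.7778)
o2: d²=113 > ρ²=23 → inactive
o3: d²=242 > ρ²=23 → inactive
F = F_att + ΣF_rep = (-8.0000,0.2222)
p' = p + 1/4·F = (-1.0000,0.0556)

Fx=-8.0000 Fy=0.2222 x'=-1.0000 y'=0.0556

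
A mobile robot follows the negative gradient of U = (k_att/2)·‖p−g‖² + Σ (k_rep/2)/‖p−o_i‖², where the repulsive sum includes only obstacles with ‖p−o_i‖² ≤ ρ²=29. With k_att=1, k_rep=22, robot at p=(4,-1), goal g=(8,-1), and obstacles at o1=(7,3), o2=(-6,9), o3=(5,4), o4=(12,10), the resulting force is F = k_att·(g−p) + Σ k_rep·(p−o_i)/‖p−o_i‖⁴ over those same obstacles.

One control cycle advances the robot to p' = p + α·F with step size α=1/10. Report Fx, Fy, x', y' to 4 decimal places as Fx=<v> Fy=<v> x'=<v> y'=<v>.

F_att = 1·(g−p) = 1·(4,0) = (4.0000,0.0000)
o1: d²=25 ≤ ρ²=29; F_rep = 22·(-3,-4)/25² = (-0.1056,-0.1408)
o2: d²=200 > ρ²=29 → inactive
o3: d²=26 ≤ ρ²=29; F_rep = 22·(-1,-5)/26² = (-0.0325,-0.1627)
o4: d²=185 > ρ²=29 → inactive
F = F_att + ΣF_rep = (3.8619,-0.3035)
p' = p + 1/10·F = (4.3862,-1.0304)

Fx=3.8619 Fy=-0.3035 x'=4.3862 y'=-1.0304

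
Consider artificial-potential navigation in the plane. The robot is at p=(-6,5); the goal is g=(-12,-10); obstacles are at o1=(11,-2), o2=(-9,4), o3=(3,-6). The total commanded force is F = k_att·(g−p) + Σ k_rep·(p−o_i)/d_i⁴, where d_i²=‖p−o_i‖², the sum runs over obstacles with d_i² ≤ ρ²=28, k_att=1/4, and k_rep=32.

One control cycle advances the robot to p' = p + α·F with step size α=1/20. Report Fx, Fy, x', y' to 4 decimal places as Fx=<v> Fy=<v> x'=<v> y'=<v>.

Fx=-0.5400 Fy=-3.4300 x'=-6.0270 y'=4.8285

F_att = 1/4·(g−p) = 1/4·(-6,-15) = (-1.5000,-3.7500)
o1: d²=338 > ρ²=28 → inactive
o2: d²=10 ≤ ρ²=28; F_rep = 32·(3,1)/10² = (0.9600,0.3200)
o3: d²=202 > ρ²=28 → inactive
F = F_att + ΣF_rep = (-0.5400,-3.4300)
p' = p + 1/20·F = (-6.0270,4.8285)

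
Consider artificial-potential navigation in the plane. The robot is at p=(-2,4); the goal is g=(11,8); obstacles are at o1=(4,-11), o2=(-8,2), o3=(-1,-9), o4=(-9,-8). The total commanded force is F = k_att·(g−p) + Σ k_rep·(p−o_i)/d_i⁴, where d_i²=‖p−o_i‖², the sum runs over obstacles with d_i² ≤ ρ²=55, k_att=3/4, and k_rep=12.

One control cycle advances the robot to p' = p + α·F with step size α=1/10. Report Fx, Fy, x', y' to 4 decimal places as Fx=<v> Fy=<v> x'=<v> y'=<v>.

F_att = 3/4·(g−p) = 3/4·(13,4) = (9.7500,3.0000)
o1: d²=261 > ρ²=55 → inactive
o2: d²=40 ≤ ρ²=55; F_rep = 12·(6,2)/40² = (0.0450,0.0150)
o3: d²=170 > ρ²=55 → inactive
o4: d²=193 > ρ²=55 → inactive
F = F_att + ΣF_rep = (9.7950,3.0150)
p' = p + 1/10·F = (-1.0205,4.3015)

Fx=9.7950 Fy=3.0150 x'=-1.0205 y'=4.3015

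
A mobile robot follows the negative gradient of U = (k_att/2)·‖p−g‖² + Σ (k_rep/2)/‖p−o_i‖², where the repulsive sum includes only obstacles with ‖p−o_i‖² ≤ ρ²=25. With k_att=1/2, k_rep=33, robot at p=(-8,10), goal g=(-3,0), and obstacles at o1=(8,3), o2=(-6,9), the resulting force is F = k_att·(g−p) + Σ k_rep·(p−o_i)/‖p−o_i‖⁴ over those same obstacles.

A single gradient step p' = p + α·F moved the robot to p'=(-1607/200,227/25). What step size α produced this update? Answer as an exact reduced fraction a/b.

F_att = 1/2·(g−p) = 1/2·(5,-10) = (2.5000,-5.0000)
o1: d²=305 > ρ²=25 → inactive
o2: d²=5 ≤ ρ²=25; F_rep = 33·(-2,1)/5² = (-2.6400,1.3200)
F = F_att + ΣF_rep = (-0.1400,-3.6800)
Δp = p'−p = (-0.0350,-0.9200); α = Δx/Fx = (-7/200) / (-7/50) = 1/4
check: Δy/Fy = (-23/25) / (-92/25) = 1/4 ✓

α = 1/4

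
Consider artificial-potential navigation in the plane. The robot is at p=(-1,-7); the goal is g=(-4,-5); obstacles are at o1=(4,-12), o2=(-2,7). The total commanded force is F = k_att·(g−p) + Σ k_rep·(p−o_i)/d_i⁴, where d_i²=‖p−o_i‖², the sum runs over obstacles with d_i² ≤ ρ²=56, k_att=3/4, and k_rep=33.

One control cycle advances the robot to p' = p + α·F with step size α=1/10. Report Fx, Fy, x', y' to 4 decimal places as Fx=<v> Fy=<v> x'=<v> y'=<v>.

Fx=-2.3160 Fy=1.5660 x'=-1.2316 y'=-6.8434

F_att = 3/4·(g−p) = 3/4·(-3,2) = (-2.2500,1.5000)
o1: d²=50 ≤ ρ²=56; F_rep = 33·(-5,5)/50² = (-0.0660,0.0660)
o2: d²=197 > ρ²=56 → inactive
F = F_att + ΣF_rep = (-2.3160,1.5660)
p' = p + 1/10·F = (-1.2316,-6.8434)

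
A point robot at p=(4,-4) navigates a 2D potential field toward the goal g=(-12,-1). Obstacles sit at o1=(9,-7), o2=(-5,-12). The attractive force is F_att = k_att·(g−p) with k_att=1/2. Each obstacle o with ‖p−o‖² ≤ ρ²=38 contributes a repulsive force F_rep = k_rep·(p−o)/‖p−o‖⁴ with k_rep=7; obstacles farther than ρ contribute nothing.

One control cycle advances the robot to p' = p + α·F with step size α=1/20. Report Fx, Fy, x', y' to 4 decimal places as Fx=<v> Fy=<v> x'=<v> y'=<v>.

Fx=-8.0303 Fy=1.5182 x'=3.5985 y'=-3.9241

F_att = 1/2·(g−p) = 1/2·(-16,3) = (-8.0000,1.5000)
o1: d²=34 ≤ ρ²=38; F_rep = 7·(-5,3)/34² = (-0.0303,0.0182)
o2: d²=145 > ρ²=38 → inactive
F = F_att + ΣF_rep = (-8.0303,1.5182)
p' = p + 1/20·F = (3.5985,-3.9241)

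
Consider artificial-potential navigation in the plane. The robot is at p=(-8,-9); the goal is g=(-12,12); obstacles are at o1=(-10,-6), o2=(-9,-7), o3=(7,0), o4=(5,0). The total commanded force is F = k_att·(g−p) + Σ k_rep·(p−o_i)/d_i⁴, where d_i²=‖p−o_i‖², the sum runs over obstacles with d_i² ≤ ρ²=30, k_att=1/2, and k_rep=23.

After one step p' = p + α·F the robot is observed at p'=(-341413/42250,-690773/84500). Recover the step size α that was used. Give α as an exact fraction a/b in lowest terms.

α = 1/10

F_att = 1/2·(g−p) = 1/2·(-4,21) = (-2.0000,10.5000)
o1: d²=13 ≤ ρ²=30; F_rep = 23·(2,-3)/13² = (0.2722,-0.4083)
o2: d²=5 ≤ ρ²=30; F_rep = 23·(1,-2)/5² = (0.9200,-1.8400)
o3: d²=306 > ρ²=30 → inactive
o4: d²=250 > ρ²=30 → inactive
F = F_att + ΣF_rep = (-0.8078,8.2517)
Δp = p'−p = (-0.0808,0.8252); α = Δx/Fx = (-3413/42250) / (-3413/4225) = 1/10
check: Δy/Fy = (69727/84500) / (69727/8450) = 1/10 ✓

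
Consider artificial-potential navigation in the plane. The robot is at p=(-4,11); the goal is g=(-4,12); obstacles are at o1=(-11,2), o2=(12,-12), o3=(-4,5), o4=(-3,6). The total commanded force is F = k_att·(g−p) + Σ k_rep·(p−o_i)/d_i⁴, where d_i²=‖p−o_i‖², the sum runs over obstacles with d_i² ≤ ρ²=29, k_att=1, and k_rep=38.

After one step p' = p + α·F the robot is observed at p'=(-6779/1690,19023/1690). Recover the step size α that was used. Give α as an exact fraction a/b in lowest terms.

F_att = 1·(g−p) = 1·(0,1) = (0.0000,1.0000)
o1: d²=130 > ρ²=29 → inactive
o2: d²=785 > ρ²=29 → inactive
o3: d²=36 > ρ²=29 → inactive
o4: d²=26 ≤ ρ²=29; F_rep = 38·(-1,5)/26² = (-0.0562,0.2811)
F = F_att + ΣF_rep = (-0.0562,1.2811)
Δp = p'−p = (-0.0112,0.2562); α = Δx/Fx = (-19/1690) / (-19/338) = 1/5
check: Δy/Fy = (433/1690) / (433/338) = 1/5 ✓

α = 1/5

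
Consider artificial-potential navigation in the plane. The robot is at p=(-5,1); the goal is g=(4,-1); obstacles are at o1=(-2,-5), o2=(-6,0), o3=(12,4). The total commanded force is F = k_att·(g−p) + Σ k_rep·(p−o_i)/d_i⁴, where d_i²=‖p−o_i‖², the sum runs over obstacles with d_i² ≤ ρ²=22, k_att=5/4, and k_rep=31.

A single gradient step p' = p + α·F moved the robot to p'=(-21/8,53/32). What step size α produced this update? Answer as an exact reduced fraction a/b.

F_att = 5/4·(g−p) = 5/4·(9,-2) = (11.2500,-2.5000)
o1: d²=45 > ρ²=22 → inactive
o2: d²=2 ≤ ρ²=22; F_rep = 31·(1,1)/2² = (7.7500,7.7500)
o3: d²=298 > ρ²=22 → inactive
F = F_att + ΣF_rep = (19.0000,5.2500)
Δp = p'−p = (2.3750,0.6562); α = Δx/Fx = (19/8) / (19) = 1/8
check: Δy/Fy = (21/32) / (21/4) = 1/8 ✓

α = 1/8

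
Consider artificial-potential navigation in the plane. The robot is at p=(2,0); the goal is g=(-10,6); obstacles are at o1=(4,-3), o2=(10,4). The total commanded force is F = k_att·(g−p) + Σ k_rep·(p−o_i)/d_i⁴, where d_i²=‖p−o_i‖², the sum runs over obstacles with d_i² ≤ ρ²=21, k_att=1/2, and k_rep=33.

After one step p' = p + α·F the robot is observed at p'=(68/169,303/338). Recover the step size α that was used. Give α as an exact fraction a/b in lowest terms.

α = 1/4

F_att = 1/2·(g−p) = 1/2·(-12,6) = (-6.0000,3.0000)
o1: d²=13 ≤ ρ²=21; F_rep = 33·(-2,3)/13² = (-0.3905,0.5858)
o2: d²=80 > ρ²=21 → inactive
F = F_att + ΣF_rep = (-6.3905,3.5858)
Δp = p'−p = (-1.5976,0.8964); α = Δx/Fx = (-270/169) / (-1080/169) = 1/4
check: Δy/Fy = (303/338) / (606/169) = 1/4 ✓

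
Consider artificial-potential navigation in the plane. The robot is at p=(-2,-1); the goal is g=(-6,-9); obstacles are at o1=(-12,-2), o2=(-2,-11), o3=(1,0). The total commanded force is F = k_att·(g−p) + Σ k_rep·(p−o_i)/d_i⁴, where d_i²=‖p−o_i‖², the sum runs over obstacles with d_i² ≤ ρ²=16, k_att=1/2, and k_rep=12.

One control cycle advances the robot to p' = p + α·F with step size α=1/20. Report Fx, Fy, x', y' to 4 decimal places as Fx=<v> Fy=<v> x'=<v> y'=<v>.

Fx=-2.3600 Fy=-4.1200 x'=-2.1180 y'=-1.2060

F_att = 1/2·(g−p) = 1/2·(-4,-8) = (-2.0000,-4.0000)
o1: d²=101 > ρ²=16 → inactive
o2: d²=100 > ρ²=16 → inactive
o3: d²=10 ≤ ρ²=16; F_rep = 12·(-3,-1)/10² = (-0.3600,-0.1200)
F = F_att + ΣF_rep = (-2.3600,-4.1200)
p' = p + 1/20·F = (-2.1180,-1.2060)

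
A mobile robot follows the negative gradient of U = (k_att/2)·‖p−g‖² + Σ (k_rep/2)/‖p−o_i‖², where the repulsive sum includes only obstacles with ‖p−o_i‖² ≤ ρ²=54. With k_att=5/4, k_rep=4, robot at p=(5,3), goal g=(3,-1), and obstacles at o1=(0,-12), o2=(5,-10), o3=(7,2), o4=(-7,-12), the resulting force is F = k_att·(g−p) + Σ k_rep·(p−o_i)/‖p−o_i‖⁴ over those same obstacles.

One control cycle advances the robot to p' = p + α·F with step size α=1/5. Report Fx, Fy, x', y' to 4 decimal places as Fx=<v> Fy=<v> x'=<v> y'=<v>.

F_att = 5/4·(g−p) = 5/4·(-2,-4) = (-2.5000,-5.0000)
o1: d²=250 > ρ²=54 → inactive
o2: d²=169 > ρ²=54 → inactive
o3: d²=5 ≤ ρ²=54; F_rep = 4·(-2,1)/5² = (-0.3200,0.1600)
o4: d²=369 > ρ²=54 → inactive
F = F_att + ΣF_rep = (-2.8200,-4.8400)
p' = p + 1/5·F = (4.4360,2.0320)

Fx=-2.8200 Fy=-4.8400 x'=4.4360 y'=2.0320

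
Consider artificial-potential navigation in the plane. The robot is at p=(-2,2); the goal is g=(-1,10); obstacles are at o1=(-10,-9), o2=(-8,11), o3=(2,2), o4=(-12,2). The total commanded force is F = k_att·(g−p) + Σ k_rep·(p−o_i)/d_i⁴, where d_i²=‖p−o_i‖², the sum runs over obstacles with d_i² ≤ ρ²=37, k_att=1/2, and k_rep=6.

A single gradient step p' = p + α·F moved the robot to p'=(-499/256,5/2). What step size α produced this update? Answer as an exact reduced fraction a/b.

α = 1/8

F_att = 1/2·(g−p) = 1/2·(1,8) = (0.5000,4.0000)
o1: d²=185 > ρ²=37 → inactive
o2: d²=117 > ρ²=37 → inactive
o3: d²=16 ≤ ρ²=37; F_rep = 6·(-4,0)/16² = (-0.0938,0.0000)
o4: d²=100 > ρ²=37 → inactive
F = F_att + ΣF_rep = (0.4062,4.0000)
Δp = p'−p = (0.0508,0.5000); α = Δx/Fx = (13/256) / (13/32) = 1/8
check: Δy/Fy = (1/2) / (4) = 1/8 ✓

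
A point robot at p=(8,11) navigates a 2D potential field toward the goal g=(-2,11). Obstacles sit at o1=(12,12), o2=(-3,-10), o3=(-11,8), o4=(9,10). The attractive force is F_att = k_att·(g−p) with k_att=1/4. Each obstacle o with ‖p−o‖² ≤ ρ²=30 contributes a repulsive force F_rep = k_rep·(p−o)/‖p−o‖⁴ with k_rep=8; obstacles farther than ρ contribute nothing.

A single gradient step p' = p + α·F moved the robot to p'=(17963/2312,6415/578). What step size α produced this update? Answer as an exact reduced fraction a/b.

α = 1/20

F_att = 1/4·(g−p) = 1/4·(-10,0) = (-2.5000,0.0000)
o1: d²=17 ≤ ρ²=30; F_rep = 8·(-4,-1)/17² = (-0.1107,-0.0277)
o2: d²=562 > ρ²=30 → inactive
o3: d²=370 > ρ²=30 → inactive
o4: d²=2 ≤ ρ²=30; F_rep = 8·(-1,1)/2² = (-2.0000,2.0000)
F = F_att + ΣF_rep = (-4.6107,1.9723)
Δp = p'−p = (-0.2305,0.0986); α = Δx/Fx = (-533/2312) / (-2665/578) = 1/20
check: Δy/Fy = (57/578) / (570/289) = 1/20 ✓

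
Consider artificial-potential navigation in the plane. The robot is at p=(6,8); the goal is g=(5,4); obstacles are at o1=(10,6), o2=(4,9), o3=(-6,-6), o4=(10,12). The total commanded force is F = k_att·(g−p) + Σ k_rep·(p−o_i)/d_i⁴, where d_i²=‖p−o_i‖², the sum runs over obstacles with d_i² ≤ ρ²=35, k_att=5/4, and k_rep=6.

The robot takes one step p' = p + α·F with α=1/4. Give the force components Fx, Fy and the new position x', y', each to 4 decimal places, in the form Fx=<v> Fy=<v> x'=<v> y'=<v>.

Fx=-0.8534 Fy=-5.2334 x'=5.7866 y'=6.6916

F_att = 5/4·(g−p) = 5/4·(-1,-4) = (-1.2500,-5.0000)
o1: d²=20 ≤ ρ²=35; F_rep = 6·(-4,2)/20² = (-0.0600,0.0300)
o2: d²=5 ≤ ρ²=35; F_rep = 6·(2,-1)/5² = (0.4800,-0.2400)
o3: d²=340 > ρ²=35 → inactive
o4: d²=32 ≤ ρ²=35; F_rep = 6·(-4,-4)/32² = (-0.0234,-0.0234)
F = F_att + ΣF_rep = (-0.8534,-5.2334)
p' = p + 1/4·F = (5.7866,6.6916)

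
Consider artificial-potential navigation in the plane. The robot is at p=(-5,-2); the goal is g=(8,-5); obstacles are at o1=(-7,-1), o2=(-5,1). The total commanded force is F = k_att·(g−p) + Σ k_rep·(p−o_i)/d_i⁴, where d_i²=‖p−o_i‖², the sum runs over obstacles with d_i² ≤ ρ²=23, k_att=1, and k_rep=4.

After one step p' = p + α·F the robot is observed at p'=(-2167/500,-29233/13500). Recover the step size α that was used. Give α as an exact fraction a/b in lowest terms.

α = 1/20

F_att = 1·(g−p) = 1·(13,-3) = (13.0000,-3.0000)
o1: d²=5 ≤ ρ²=23; F_rep = 4·(2,-1)/5² = (0.3200,-0.1600)
o2: d²=9 ≤ ρ²=23; F_rep = 4·(0,-3)/9² = (0.0000,-0.1481)
F = F_att + ΣF_rep = (13.3200,-3.3081)
Δp = p'−p = (0.6660,-0.1654); α = Δx/Fx = (333/500) / (333/25) = 1/20
check: Δy/Fy = (-2233/13500) / (-2233/675) = 1/20 ✓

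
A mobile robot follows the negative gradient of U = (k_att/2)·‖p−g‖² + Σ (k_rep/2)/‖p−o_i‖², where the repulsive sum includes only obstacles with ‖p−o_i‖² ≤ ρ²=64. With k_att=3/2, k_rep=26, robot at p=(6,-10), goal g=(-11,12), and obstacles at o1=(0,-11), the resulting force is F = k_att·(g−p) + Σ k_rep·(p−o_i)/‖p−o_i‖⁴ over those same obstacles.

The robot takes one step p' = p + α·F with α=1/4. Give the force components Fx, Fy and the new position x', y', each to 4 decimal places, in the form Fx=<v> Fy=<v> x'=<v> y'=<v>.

F_att = 3/2·(g−p) = 3/2·(-17,22) = (-25.5000,33.0000)
o1: d²=37 ≤ ρ²=64; F_rep = 26·(6,1)/37² = (0.1140,0.0190)
F = F_att + ΣF_rep = (-25.3860,33.0190)
p' = p + 1/4·F = (-0.3465,-1.7453)

Fx=-25.3860 Fy=33.0190 x'=-0.3465 y'=-1.7453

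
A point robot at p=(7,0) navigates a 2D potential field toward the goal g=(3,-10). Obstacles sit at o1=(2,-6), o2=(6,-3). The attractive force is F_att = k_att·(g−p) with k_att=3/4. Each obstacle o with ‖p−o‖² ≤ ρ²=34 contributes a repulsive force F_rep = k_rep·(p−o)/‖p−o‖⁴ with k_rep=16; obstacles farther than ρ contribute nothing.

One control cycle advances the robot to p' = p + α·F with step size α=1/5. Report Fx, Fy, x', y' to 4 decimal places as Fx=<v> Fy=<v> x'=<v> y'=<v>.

Fx=-2.8400 Fy=-7.0200 x'=6.4320 y'=-1.4040

F_att = 3/4·(g−p) = 3/4·(-4,-10) = (-3.0000,-7.5000)
o1: d²=61 > ρ²=34 → inactive
o2: d²=10 ≤ ρ²=34; F_rep = 16·(1,3)/10² = (0.1600,0.4800)
F = F_att + ΣF_rep = (-2.8400,-7.0200)
p' = p + 1/5·F = (6.4320,-1.4040)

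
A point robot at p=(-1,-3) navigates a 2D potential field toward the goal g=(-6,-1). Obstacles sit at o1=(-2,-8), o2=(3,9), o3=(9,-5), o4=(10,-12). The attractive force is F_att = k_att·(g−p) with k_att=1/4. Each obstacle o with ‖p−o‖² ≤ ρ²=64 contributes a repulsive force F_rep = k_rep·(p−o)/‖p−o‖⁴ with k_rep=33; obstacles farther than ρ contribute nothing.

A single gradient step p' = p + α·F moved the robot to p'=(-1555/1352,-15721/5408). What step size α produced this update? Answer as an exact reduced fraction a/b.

α = 1/8

F_att = 1/4·(g−p) = 1/4·(-5,2) = (-1.2500,0.5000)
o1: d²=26 ≤ ρ²=64; F_rep = 33·(1,5)/26² = (0.0488,0.2441)
o2: d²=160 > ρ²=64 → inactive
o3: d²=104 > ρ²=64 → inactive
o4: d²=202 > ρ²=64 → inactive
F = F_att + ΣF_rep = (-1.2012,0.7441)
Δp = p'−p = (-0.1501,0.0930); α = Δx/Fx = (-203/1352) / (-203/169) = 1/8
check: Δy/Fy = (503/5408) / (503/676) = 1/8 ✓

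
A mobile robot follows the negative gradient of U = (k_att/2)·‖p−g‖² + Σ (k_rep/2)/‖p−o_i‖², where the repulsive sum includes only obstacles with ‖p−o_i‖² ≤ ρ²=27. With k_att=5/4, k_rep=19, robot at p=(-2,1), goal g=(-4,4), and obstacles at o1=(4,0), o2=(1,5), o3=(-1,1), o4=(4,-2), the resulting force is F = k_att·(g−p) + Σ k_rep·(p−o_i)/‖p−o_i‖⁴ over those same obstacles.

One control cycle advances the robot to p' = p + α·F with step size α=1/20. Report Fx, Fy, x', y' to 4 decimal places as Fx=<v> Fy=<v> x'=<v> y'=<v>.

F_att = 5/4·(g−p) = 5/4·(-2,3) = (-2.5000,3.7500)
o1: d²=37 > ρ²=27 → inactive
o2: d²=25 ≤ ρ²=27; F_rep = 19·(-3,-4)/25² = (-0.0912,-0.1216)
o3: d²=1 ≤ ρ²=27; F_rep = 19·(-1,0)/1² = (-19.0000,0.0000)
o4: d²=45 > ρ²=27 → inactive
F = F_att + ΣF_rep = (-21.5912,3.6284)
p' = p + 1/20·F = (-3.0796,1.1814)

Fx=-21.5912 Fy=3.6284 x'=-3.0796 y'=1.1814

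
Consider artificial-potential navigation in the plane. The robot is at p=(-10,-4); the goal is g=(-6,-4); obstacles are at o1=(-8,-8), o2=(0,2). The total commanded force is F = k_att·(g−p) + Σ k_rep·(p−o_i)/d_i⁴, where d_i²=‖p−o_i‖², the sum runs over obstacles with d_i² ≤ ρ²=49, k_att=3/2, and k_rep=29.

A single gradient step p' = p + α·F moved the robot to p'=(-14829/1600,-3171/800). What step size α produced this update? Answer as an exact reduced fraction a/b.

F_att = 3/2·(g−p) = 3/2·(4,0) = (6.0000,0.0000)
o1: d²=20 ≤ ρ²=49; F_rep = 29·(-2,4)/20² = (-0.1450,0.2900)
o2: d²=136 > ρ²=49 → inactive
F = F_att + ΣF_rep = (5.8550,0.2900)
Δp = p'−p = (0.7319,0.0362); α = Δx/Fx = (1171/1600) / (1171/200) = 1/8
check: Δy/Fy = (29/800) / (29/100) = 1/8 ✓

α = 1/8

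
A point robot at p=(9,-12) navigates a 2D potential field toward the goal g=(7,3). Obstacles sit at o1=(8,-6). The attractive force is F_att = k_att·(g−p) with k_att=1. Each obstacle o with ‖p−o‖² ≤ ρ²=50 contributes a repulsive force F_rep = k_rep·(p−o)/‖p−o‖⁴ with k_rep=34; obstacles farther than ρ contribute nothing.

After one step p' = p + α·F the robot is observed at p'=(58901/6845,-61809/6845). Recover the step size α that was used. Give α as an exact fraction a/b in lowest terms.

F_att = 1·(g−p) = 1·(-2,15) = (-2.0000,15.0000)
o1: d²=37 ≤ ρ²=50; F_rep = 34·(1,-6)/37² = (0.0248,-0.1490)
F = F_att + ΣF_rep = (-1.9752,14.8510)
Δp = p'−p = (-0.3950,2.9702); α = Δx/Fx = (-2704/6845) / (-2704/1369) = 1/5
check: Δy/Fy = (20331/6845) / (20331/1369) = 1/5 ✓

α = 1/5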